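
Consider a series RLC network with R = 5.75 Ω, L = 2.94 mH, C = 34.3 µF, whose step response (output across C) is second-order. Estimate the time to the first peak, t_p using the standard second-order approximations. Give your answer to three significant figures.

For a series RLC circuit (capacitor voltage as output), ω_n = 1/√(LC) = 1/√(2.94 mH · 34.3 µF) = 3150 rad/s.
ζ = (R/2)·√(C/L) = (5.75/2)·√(34.3 µF/2.94 mH) = 0.311.
ω_d = 3150·√(1 − 0.311²) = 2990 rad/s. t_p = π/ω_d = 0.00105 s.

t_p ≈ 0.00105 s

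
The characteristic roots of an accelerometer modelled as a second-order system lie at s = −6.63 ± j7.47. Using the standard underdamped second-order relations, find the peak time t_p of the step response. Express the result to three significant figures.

t_p = π/ω_d with ω_d = 7.47 (the imaginary part), so t_p = 0.421 s.

t_p ≈ 0.421 s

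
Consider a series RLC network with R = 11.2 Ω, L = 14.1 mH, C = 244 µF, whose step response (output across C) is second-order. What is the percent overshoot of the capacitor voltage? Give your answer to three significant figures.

For a series RLC circuit (capacitor voltage as output), ω_n = 1/√(LC) = 1/√(14.1 mH · 244 µF) = 539 rad/s.
ζ = (R/2)·√(C/L) = (11.2/2)·√(244 µF/14.1 mH) = 0.737.
%OS = 100·exp(−πζ/√(1−ζ²)) = 3.26%.

%OS ≈ 3.26%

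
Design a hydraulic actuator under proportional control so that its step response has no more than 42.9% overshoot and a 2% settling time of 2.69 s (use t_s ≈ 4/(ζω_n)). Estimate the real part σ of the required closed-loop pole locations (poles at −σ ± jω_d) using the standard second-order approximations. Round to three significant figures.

The settling-time spec alone fixes σ = ζω_n = 4/t_s = 4/2.69 = 1.49.
(Overshoot then fixes ζ = 0.260 and hence ω_d = σ·√(1−ζ²)/ζ = 5.52 rad/s.)

σ ≈ 1.49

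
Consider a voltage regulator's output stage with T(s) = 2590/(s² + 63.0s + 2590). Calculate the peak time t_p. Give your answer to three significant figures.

ω_n = √2590 = 50.9 rad/s; ζ = 63.0/(2·50.9) = 0.619.
ω_d = 50.9·√(1 − 0.619²) = 40.0 rad/s. Then t_p = π/ω_d = 0.0786 s.

t_p ≈ 0.0786 s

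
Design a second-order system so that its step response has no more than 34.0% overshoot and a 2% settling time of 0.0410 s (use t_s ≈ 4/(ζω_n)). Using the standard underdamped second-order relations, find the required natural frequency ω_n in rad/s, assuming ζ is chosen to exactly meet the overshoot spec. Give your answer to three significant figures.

ζ = −ln(OS)/√(π² + (ln OS)²). With OS = 0.340, ln OS = −1.079 and ζ = 1.079/3.322 = 0.325.
Then ω_n = 4/(ζ t_s) = 4/(0.325 × 0.0410) = 300 rad/s.

ω_n ≈ 300 rad/s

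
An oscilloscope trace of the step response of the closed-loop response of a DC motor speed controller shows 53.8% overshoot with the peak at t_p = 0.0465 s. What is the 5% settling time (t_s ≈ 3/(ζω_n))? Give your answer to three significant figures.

From the overshoot, ζ = −ln(OS)/√(π²+ln²(OS)) = 0.194.
From t_p = π/ω_d, ω_d = π/0.0465 = 67.6 rad/s, so ω_n = ω_d/√(1−ζ²) = 68.9 rad/s.
t_s ≈ 3/(ζω_n) = 3/(0.194·68.9) = 0.225 s.

t_s ≈ 0.225 s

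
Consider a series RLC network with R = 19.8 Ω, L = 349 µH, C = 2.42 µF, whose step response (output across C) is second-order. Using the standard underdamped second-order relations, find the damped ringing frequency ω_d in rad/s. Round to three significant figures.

ω_d ≈ 19500 rad/s

For a series RLC circuit (capacitor voltage as output), ω_n = 1/√(LC) = 1/√(349 µH · 2.42 µF) = 34400 rad/s.
ζ = (R/2)·√(C/L) = (19.8/2)·√(2.42 µF/349 µH) = 0.824.
ω_d = 34400·√(1 − 0.824²) = 19500 rad/s.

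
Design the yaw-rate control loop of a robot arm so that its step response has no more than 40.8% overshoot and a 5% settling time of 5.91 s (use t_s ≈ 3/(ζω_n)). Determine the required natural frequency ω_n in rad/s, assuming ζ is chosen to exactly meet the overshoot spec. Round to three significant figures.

ζ = −ln(OS)/√(π² + (ln OS)²). With OS = 0.408, ln OS = −0.8965 and ζ = 0.8965/3.267 = 0.274.
From t_s ≈ 3/(ζω_n): ω_n = 3/(ζ·t_s) = 3/(0.274·5.91) = 1.85 rad/s.

ω_n ≈ 1.85 rad/s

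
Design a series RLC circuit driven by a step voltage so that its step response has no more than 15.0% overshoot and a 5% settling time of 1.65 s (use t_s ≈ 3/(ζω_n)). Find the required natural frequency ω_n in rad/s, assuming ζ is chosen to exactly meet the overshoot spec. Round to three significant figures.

ζ = −ln(OS)/√(π² + (ln OS)²). With OS = 0.150, ln OS = −1.897 and ζ = 1.897/3.670 = 0.517.
From t_s ≈ 3/(ζω_n): ω_n = 3/(ζ·t_s) = 3/(0.517·1.65) = 3.52 rad/s.

ω_n ≈ 3.52 rad/s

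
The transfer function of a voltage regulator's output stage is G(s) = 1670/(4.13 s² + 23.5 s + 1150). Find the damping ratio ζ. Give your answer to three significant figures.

Dividing through by 4.13: denominator becomes s² + 5.690 s + 278.5.
So ω_n = √278.5 = 16.7 rad/s and ζ = 5.690/(2·16.7) = 0.170.

ζ ≈ 0.170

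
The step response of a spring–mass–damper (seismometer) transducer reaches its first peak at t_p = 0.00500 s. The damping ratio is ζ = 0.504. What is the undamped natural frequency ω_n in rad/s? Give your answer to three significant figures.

ω_n ≈ 727 rad/s

Peak time t_p = π/ω_d, so ω_d = π/t_p = π/0.00500 = 628 rad/s.
ω_n = ω_d/√(1−ζ²) = 628/√0.746 = 727 rad/s.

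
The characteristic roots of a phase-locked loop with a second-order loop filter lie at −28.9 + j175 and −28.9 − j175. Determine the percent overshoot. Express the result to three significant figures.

%OS ≈ 59.5%

|pole| = ω_n = √(28.9² + 175²) = 177 rad/s; ζ = cos θ = σ/ω_n = 0.163.
%OS = 100·exp(−πζ/√(1−ζ²)) = 59.5%.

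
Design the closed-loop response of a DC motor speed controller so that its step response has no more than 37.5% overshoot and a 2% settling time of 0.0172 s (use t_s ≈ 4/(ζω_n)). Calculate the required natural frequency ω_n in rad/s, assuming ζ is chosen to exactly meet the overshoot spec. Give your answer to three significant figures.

ω_n ≈ 780 rad/s

ζ = −ln(OS)/√(π² + (ln OS)²). With OS = 0.375, ln OS = −0.9808 and ζ = 0.9808/3.291 = 0.298.
Then ω_n = 4/(ζ t_s) = 4/(0.298 × 0.0172) = 780 rad/s.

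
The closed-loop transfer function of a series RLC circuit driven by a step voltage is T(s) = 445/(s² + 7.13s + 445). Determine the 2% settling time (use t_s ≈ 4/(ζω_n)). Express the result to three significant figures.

t_s ≈ 1.12 s

Comparing the denominator to s² + 2ζω_n s + ω_n²: ω_n = √445 = 21.1 rad/s, and 2ζω_n = 7.13 so ζ = 7.13/(2·21.1) = 0.169.
t_s ≈ 4/(ζω_n) = 4/(0.169·21.1) = 1.12 s.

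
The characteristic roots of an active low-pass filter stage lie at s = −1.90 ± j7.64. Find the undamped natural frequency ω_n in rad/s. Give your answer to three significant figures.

ω_n ≈ 7.87 rad/s

The poles are at −σ ± jω_d with σ = 1.90 and ω_d = 7.64, so ω_n = √(σ²+ω_d²) = 7.87 rad/s and ζ = σ/ω_n = 0.241.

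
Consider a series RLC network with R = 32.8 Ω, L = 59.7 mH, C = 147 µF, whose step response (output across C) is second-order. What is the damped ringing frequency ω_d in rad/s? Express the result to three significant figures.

For a series RLC circuit (capacitor voltage as output), ω_n = 1/√(LC) = 1/√(59.7 mH · 147 µF) = 338 rad/s.
ζ = (R/2)·√(C/L) = (32.8/2)·√(147 µF/59.7 mH) = 0.814.
ω_d = ω_n√(1−ζ²) = 196 rad/s.

ω_d ≈ 196 rad/s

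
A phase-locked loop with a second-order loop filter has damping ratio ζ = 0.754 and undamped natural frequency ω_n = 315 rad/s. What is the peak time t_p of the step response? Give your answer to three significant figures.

t_p ≈ 0.0152 s

The damped frequency is ω_d = ω_n√(1−ζ²) = 315·√(1−0.569) = 207 rad/s.
Peak time t_p = π/ω_d = π/207 = 0.0152 s.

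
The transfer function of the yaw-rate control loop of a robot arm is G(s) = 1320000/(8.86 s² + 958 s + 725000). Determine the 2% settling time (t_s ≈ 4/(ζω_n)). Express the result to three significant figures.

Dividing through by 8.86: denominator becomes s² + 108.1 s + 81830.
So ω_n = √81830 = 286 rad/s and ζ = 108.1/(2·286) = 0.189.
t_s ≈ 4/(ζω_n) = 0.0740 s.

t_s ≈ 0.0740 s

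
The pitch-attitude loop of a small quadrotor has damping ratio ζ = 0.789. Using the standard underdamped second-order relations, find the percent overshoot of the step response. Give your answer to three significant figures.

For an underdamped second-order system, %OS = 100·exp(−πζ/√(1−ζ²)).
πζ/√(1−ζ²) = π·0.789/√(1−0.623) = 4.034, so %OS = 100·e^(−4.034) = 1.77%.

%OS ≈ 1.77%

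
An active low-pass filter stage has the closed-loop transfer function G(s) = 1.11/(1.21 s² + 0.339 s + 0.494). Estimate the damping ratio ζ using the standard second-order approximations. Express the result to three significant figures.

Dividing through by 1.21: denominator becomes s² + 0.2802 s + 0.4083.
So ω_n = √0.4083 = 0.639 rad/s and ζ = 0.2802/(2·0.639) = 0.219.

ζ ≈ 0.219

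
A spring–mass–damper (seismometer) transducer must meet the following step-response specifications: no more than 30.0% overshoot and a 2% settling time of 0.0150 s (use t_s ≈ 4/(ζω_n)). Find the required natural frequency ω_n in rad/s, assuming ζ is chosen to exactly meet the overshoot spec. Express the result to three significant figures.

From %OS = 100·exp(−πζ/√(1−ζ²)), invert to get ζ = −ln(OS)/√(π² + ln²(OS)) with OS = 0.300.
−ln 0.300 = 1.204, so ζ = 1.204/√(π² + 1.450) = 0.358.
Then ω_n = 4/(ζ t_s) = 4/(0.358 × 0.0150) = 745 rad/s.

ω_n ≈ 745 rad/s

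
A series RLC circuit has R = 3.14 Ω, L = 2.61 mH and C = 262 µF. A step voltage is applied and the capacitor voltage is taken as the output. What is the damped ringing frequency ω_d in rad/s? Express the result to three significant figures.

ω_d ≈ 1050 rad/s

For a series RLC circuit (capacitor voltage as output), ω_n = 1/√(LC) = 1/√(2.61 mH · 262 µF) = 1210 rad/s.
ζ = (R/2)·√(C/L) = (3.14/2)·√(262 µF/2.61 mH) = 0.497.
ω_d = ω_n√(1−ζ²) = 1050 rad/s.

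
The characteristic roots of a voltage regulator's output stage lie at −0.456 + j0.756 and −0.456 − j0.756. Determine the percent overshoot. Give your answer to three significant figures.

%OS ≈ 15.0%

With σ = 0.456, ω_d = 0.756: ω_n = √(σ²+ω_d²) = 0.883 rad/s, ζ = σ/ω_n = 0.516.
%OS = 100 e^{−πζ/√(1−ζ²)} with ζ = 0.516 gives 15.0%.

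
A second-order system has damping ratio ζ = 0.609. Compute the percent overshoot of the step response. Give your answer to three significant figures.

For an underdamped second-order system, %OS = 100·exp(−πζ/√(1−ζ²)).
πζ/√(1−ζ²) = π·0.609/√(1−0.371) = 2.412, so %OS = 100·e^(−2.412) = 8.96%.

%OS ≈ 8.96%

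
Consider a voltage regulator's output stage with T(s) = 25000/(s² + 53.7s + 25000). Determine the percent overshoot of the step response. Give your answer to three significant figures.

ω_n = √25000 = 158 rad/s; ζ = 53.7/(2·158) = 0.170.
Overshoot: exp(−π·0.170/√(1−0.170²)) = 0.582, i.e. 58.2%.

%OS ≈ 58.2%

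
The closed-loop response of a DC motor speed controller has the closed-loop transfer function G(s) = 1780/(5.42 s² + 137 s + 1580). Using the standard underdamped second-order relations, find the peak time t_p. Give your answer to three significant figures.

Dividing through by 5.42: denominator becomes s² + 25.28 s + 291.5.
So ω_n = √291.5 = 17.1 rad/s and ζ = 25.28/(2·17.1) = 0.740.
ω_d = ω_n√(1−ζ²) = 11.5 rad/s. t_p = π/ω_d = 0.274 s.

t_p ≈ 0.274 s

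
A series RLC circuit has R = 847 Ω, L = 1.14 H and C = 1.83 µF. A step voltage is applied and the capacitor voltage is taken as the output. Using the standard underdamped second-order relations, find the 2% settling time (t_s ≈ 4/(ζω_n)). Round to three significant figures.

t_s ≈ 0.0108 s

For a series RLC circuit (capacitor voltage as output), ω_n = 1/√(LC) = 1/√(1.14 H · 1.83 µF) = 692 rad/s.
ζ = (R/2)·√(C/L) = (847/2)·√(1.83 µF/1.14 H) = 0.537.
t_s ≈ 4/(ζω_n) = 0.0108 s.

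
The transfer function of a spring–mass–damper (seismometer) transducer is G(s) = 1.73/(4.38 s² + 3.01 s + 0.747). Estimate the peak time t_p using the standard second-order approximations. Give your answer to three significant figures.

t_p ≈ 13.7 s

Dividing through by 4.38: denominator becomes s² + 0.6872 s + 0.1705.
So ω_n = √0.1705 = 0.413 rad/s and ζ = 0.6872/(2·0.413) = 0.832.
The damped frequency ω_d = ω_n√(1−ζ²) = 0.229 rad/s. t_p = π/ω_d = 13.7 s.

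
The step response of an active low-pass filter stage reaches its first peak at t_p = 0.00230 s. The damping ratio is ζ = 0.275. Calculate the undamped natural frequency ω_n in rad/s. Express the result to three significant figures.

Peak time t_p = π/ω_d, so ω_d = π/t_p = π/0.00230 = 1370 rad/s.
ω_n = ω_d/√(1−ζ²) = 1370/√0.924 = 1420 rad/s.

ω_n ≈ 1420 rad/s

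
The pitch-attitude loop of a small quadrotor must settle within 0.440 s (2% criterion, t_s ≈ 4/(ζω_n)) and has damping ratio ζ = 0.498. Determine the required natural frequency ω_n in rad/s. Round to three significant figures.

Rearranging t_s ≈ 4/(ζω_n) gives ω_n = 4/(ζ·t_s) = 4/(0.498 × 0.440) = 18.3 rad/s.

ω_n ≈ 18.3 rad/s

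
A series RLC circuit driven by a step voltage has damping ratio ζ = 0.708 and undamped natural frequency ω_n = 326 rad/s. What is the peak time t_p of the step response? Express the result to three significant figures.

t_p ≈ 0.0136 s

The damped frequency is ω_d = ω_n√(1−ζ²) = 326·√(1−0.501) = 230 rad/s.
Peak time t_p = π/ω_d = π/230 = 0.0136 s.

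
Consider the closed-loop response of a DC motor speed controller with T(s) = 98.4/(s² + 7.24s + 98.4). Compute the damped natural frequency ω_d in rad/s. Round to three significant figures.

ω_d ≈ 9.24 rad/s

Matching coefficients with s² + 2ζω_n s + ω_n² gives ω_n² = 98.4 ⇒ ω_n = 9.92 rad/s, and ζ = 7.24/(2ω_n) = 0.365.
ω_d = 9.92·√(1 − 0.365²) = 9.24 rad/s.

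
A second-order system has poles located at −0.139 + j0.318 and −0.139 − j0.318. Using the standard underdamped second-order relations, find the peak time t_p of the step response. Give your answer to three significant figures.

t_p = π/ω_d with ω_d = 0.318 (the imaginary part), so t_p = 9.88 s.

t_p ≈ 9.88 s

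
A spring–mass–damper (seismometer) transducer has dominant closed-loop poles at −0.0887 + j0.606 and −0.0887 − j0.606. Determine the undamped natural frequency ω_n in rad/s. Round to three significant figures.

ω_n ≈ 0.612 rad/s

|pole| = ω_n = √(0.0887² + 0.606²) = 0.612 rad/s; ζ = cos θ = σ/ω_n = 0.145.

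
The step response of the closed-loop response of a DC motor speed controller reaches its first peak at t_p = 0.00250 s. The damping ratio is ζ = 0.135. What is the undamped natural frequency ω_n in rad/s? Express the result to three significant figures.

Peak time t_p = π/ω_d, so ω_d = π/t_p = π/0.00250 = 1260 rad/s.
ω_n = ω_d/√(1−ζ²) = 1260/√0.982 = 1270 rad/s.

ω_n ≈ 1270 rad/s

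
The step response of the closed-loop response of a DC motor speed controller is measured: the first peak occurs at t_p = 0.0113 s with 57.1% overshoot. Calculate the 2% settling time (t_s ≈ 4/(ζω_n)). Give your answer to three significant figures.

ζ from %OS: ζ = |ln 0.571|/√(π²+ln²0.571) = 0.176.
t_p = π/ω_d ⇒ ω_d = 278 rad/s; then ω_n = ω_d/√(1−ζ²) = 282 rad/s.
t_s ≈ 4/(ζω_n) = 4/(0.176·282) = 0.0807 s.

t_s ≈ 0.0807 s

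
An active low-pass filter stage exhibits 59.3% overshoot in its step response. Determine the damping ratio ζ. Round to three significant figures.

ζ = −ln(OS)/√(π² + (ln OS)²). With OS = 0.593, ln OS = −0.5226 and ζ = 0.5226/3.185 = 0.164.

ζ ≈ 0.164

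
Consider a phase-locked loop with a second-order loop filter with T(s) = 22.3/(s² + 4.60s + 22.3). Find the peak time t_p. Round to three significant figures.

ω_n = √22.3 = 4.72 rad/s; ζ = 4.60/(2·4.72) = 0.487.
The damped frequency ω_d = ω_n√(1−ζ²) = 4.12 rad/s. Then t_p = π/ω_d = 0.762 s.

t_p ≈ 0.762 s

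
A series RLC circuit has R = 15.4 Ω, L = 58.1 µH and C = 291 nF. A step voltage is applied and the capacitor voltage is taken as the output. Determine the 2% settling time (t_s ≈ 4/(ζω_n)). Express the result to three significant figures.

For a series RLC circuit (capacitor voltage as output), ω_n = 1/√(LC) = 1/√(58.1 µH · 291 nF) = 243000 rad/s.
ζ = (R/2)·√(C/L) = (15.4/2)·√(291 nF/58.1 µH) = 0.545.
t_s ≈ 4/(ζω_n) = 0.0000302 s.

t_s ≈ 0.0000302 s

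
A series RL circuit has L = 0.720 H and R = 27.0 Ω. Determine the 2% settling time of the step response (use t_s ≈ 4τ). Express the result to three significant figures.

t_s ≈ 0.107 s

τ = L/R = 0.720/27.0 = 0.0267 s.
t_s ≈ 4τ = 0.107 s.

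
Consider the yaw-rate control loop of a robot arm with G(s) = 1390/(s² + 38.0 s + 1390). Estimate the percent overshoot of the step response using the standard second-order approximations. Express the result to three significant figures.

%OS ≈ 15.6%

Matching coefficients with s² + 2ζω_n s + ω_n² gives ω_n² = 1390 ⇒ ω_n = 37.3 rad/s, and ζ = 38.0/(2ω_n) = 0.510.
Overshoot: exp(−π·0.510/√(1−0.510²)) = 0.156, i.e. 15.6%.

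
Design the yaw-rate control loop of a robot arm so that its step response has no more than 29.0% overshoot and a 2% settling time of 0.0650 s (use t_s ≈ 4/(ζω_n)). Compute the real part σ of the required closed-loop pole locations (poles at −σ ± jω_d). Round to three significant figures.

The settling-time spec alone fixes σ = ζω_n = 4/t_s = 4/0.0650 = 61.5.
(Overshoot then fixes ζ = 0.367 and hence ω_d = σ·√(1−ζ²)/ζ = 156 rad/s.)

σ ≈ 61.5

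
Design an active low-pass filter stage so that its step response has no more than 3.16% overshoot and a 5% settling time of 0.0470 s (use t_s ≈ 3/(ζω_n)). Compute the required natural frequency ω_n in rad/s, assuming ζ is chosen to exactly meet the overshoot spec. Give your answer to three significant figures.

ζ = −ln(OS)/√(π² + (ln OS)²). With OS = 0.0316, ln OS = −3.455 and ζ = 3.455/4.669 = 0.740.
Then ω_n = 3/(ζ t_s) = 3/(0.740 × 0.0470) = 86.3 rad/s.

ω_n ≈ 86.3 rad/s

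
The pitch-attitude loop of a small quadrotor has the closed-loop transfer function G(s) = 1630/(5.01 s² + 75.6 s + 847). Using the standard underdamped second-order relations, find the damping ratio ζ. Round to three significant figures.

ζ ≈ 0.580

Dividing through by 5.01: denominator becomes s² + 15.09 s + 169.1.
So ω_n = √169.1 = 13.0 rad/s and ζ = 15.09/(2·13.0) = 0.580.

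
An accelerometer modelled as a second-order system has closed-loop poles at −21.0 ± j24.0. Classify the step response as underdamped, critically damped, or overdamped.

underdamped

Since the poles form a complex-conjugate pair with nonzero imaginary part, the response is underdamped.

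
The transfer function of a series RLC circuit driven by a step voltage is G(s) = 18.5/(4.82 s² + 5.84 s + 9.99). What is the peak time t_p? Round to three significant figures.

Dividing through by 4.82: denominator becomes s² + 1.212 s + 2.073.
So ω_n = √2.073 = 1.44 rad/s and ζ = 1.212/(2·1.44) = 0.421.
The damped frequency ω_d = ω_n√(1−ζ²) = 1.31 rad/s. t_p = π/ω_d = 2.41 s.

t_p ≈ 2.41 s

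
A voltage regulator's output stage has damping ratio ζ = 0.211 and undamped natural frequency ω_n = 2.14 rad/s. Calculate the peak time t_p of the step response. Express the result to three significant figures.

The damped frequency is ω_d = ω_n√(1−ζ²) = 2.14·√(1−0.0445) = 2.09 rad/s.
Peak time t_p = π/ω_d = π/2.09 = 1.50 s.

t_p ≈ 1.50 s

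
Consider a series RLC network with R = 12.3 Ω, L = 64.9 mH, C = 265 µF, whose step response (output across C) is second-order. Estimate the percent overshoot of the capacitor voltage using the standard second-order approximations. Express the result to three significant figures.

For a series RLC circuit (capacitor voltage as output), ω_n = 1/√(LC) = 1/√(64.9 mH · 265 µF) = 241 rad/s.
ζ = (R/2)·√(C/L) = (12.3/2)·√(265 µF/64.9 mH) = 0.393.
Overshoot: exp(−π·0.393/√(1−0.393²)) = 0.261, i.e. 26.1%.

%OS ≈ 26.1%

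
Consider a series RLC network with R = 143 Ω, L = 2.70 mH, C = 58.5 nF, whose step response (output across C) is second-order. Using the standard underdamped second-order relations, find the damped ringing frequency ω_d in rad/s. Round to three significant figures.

ω_d ≈ 75000 rad/s

For a series RLC circuit (capacitor voltage as output), ω_n = 1/√(LC) = 1/√(2.70 mH · 58.5 nF) = 79600 rad/s.
ζ = (R/2)·√(C/L) = (143/2)·√(58.5 nF/2.70 mH) = 0.333.
The damped frequency ω_d = ω_n√(1−ζ²) = 75000 rad/s.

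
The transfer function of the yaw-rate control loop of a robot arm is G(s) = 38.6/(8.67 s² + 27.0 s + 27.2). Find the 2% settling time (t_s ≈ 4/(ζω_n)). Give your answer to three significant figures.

Dividing through by 8.67: denominator becomes s² + 3.114 s + 3.137.
So ω_n = √3.137 = 1.77 rad/s and ζ = 3.114/(2·1.77) = 0.879.
t_s ≈ 4/(ζω_n) = 2.57 s.

t_s ≈ 2.57 s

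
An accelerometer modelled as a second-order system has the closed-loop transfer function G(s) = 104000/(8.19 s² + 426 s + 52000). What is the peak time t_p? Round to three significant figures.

Dividing through by 8.19: denominator becomes s² + 52.01 s + 6349.
So ω_n = √6349 = 79.7 rad/s and ζ = 52.01/(2·79.7) = 0.326.
ω_d = 79.7·√(1 − 0.326²) = 75.3 rad/s. t_p = π/ω_d = 0.0417 s.

t_p ≈ 0.0417 s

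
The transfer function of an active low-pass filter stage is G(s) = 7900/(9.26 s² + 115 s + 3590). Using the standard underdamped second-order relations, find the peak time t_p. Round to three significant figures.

Dividing through by 9.26: denominator becomes s² + 12.42 s + 387.7.
So ω_n = √387.7 = 19.7 rad/s and ζ = 12.42/(2·19.7) = 0.315.
ω_d = 19.7·√(1 − 0.315²) = 18.7 rad/s. t_p = π/ω_d = 0.168 s.

t_p ≈ 0.168 s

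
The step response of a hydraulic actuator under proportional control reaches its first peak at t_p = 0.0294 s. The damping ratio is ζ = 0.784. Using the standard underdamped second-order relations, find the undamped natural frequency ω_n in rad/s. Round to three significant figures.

ω_n ≈ 172 rad/s

Peak time t_p = π/ω_d, so ω_d = π/t_p = π/0.0294 = 107 rad/s.
ω_n = ω_d/√(1−ζ²) = 107/√0.385 = 172 rad/s.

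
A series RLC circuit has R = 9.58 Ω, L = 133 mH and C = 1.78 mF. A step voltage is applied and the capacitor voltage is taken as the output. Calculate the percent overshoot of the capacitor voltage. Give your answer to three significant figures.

%OS ≈ 12.4%

For a series RLC circuit (capacitor voltage as output), ω_n = 1/√(LC) = 1/√(133 mH · 1.78 mF) = 65.0 rad/s.
ζ = (R/2)·√(C/L) = (9.58/2)·√(1.78 mF/133 mH) = 0.554.
%OS = 100 e^{−πζ/√(1−ζ²)} with ζ = 0.554 gives 12.4%.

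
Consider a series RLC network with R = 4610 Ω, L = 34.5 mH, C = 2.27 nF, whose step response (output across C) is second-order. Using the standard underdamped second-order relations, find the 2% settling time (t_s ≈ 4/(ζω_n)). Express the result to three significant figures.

For a series RLC circuit (capacitor voltage as output), ω_n = 1/√(LC) = 1/√(34.5 mH · 2.27 nF) = 113000 rad/s.
ζ = (R/2)·√(C/L) = (4610/2)·√(2.27 nF/34.5 mH) = 0.591.
t_s ≈ 4/(ζω_n) = 0.0000599 s.

t_s ≈ 0.0000599 s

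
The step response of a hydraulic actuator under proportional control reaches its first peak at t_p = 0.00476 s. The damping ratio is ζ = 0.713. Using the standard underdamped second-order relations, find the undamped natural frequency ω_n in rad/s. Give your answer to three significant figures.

Peak time t_p = π/ω_d, so ω_d = π/t_p = π/0.00476 = 660 rad/s.
ω_n = ω_d/√(1−ζ²) = 660/√0.492 = 941 rad/s.

ω_n ≈ 941 rad/s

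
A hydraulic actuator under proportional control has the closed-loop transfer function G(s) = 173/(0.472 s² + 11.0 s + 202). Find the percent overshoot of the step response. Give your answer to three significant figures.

Dividing through by 0.472: denominator becomes s² + 23.31 s + 428.0.
So ω_n = √428.0 = 20.7 rad/s and ζ = 23.31/(2·20.7) = 0.563.
%OS = 100·exp(−πζ/√(1−ζ²)) = 11.7%.

%OS ≈ 11.7%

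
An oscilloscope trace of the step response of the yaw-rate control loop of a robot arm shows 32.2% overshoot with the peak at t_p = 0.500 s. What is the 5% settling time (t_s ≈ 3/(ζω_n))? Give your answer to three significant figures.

ζ from %OS: ζ = |ln 0.322|/√(π²+ln²0.322) = 0.339.
From t_p = π/ω_d, ω_d = π/0.500 = 6.28 rad/s, so ω_n = ω_d/√(1−ζ²) = 6.68 rad/s.
t_s ≈ 3/(ζω_n) = 3/(0.339·6.68) = 1.32 s.

t_s ≈ 1.32 s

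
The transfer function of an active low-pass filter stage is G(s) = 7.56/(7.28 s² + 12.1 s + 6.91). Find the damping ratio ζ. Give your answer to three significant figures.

Dividing through by 7.28: denominator becomes s² + 1.662 s + 0.9492.
So ω_n = √0.9492 = 0.974 rad/s and ζ = 1.662/(2·0.974) = 0.853.

ζ ≈ 0.853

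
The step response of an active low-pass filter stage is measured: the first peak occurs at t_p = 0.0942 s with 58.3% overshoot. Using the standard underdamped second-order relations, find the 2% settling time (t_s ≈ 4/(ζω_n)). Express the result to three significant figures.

t_s ≈ 0.698 s

From the overshoot, ζ = −ln(OS)/√(π²+ln²(OS)) = 0.169.
From t_p = π/ω_d, ω_d = π/0.0942 = 33.4 rad/s, so ω_n = ω_d/√(1−ζ²) = 33.8 rad/s.
t_s ≈ 4/(ζω_n) = 4/(0.169·33.8) = 0.698 s.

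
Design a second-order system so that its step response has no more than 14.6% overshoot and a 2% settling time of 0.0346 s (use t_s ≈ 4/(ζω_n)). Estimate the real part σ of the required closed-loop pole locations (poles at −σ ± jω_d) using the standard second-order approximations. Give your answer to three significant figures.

The settling-time spec alone fixes σ = ζω_n = 4/t_s = 4/0.0346 = 116.
(Overshoot then fixes ζ = 0.522 and hence ω_d = σ·√(1−ζ²)/ζ = 189 rad/s.)

σ ≈ 116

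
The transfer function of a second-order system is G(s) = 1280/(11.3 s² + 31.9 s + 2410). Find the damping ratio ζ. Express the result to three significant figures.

ζ ≈ 0.0967

Dividing through by 11.3: denominator becomes s² + 2.823 s + 213.3.
So ω_n = √213.3 = 14.6 rad/s and ζ = 2.823/(2·14.6) = 0.0967.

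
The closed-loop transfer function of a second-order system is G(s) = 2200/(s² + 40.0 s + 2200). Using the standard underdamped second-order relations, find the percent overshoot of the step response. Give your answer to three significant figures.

%OS ≈ 22.7%

Comparing the denominator to s² + 2ζω_n s + ω_n²: ω_n = √2200 = 46.9 rad/s, and 2ζω_n = 40.0 so ζ = 40.0/(2·46.9) = 0.426.
%OS = 100·exp(−πζ/√(1−ζ²)) = 22.7%.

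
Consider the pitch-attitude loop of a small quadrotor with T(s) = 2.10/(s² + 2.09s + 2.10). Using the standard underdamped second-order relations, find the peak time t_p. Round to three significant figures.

ω_n = √2.10 = 1.45 rad/s; ζ = 2.09/(2·1.45) = 0.721.
The damped frequency ω_d = ω_n√(1−ζ²) = 1.00 rad/s. Then t_p = π/ω_d = 3.13 s.

t_p ≈ 3.13 s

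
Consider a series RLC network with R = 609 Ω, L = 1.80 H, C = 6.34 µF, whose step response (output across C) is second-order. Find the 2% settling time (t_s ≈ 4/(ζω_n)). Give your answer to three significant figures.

For a series RLC circuit (capacitor voltage as output), ω_n = 1/√(LC) = 1/√(1.80 H · 6.34 µF) = 296 rad/s.
ζ = (R/2)·√(C/L) = (609/2)·√(6.34 µF/1.80 H) = 0.571.
t_s ≈ 4/(ζω_n) = 0.0236 s.

t_s ≈ 0.0236 s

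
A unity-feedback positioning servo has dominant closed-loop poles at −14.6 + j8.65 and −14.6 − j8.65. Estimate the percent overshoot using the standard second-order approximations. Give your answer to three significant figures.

%OS ≈ 0.498%

The poles are at −σ ± jω_d with σ = 14.6 and ω_d = 8.65, so ω_n = √(σ²+ω_d²) = 17.0 rad/s and ζ = σ/ω_n = 0.860.
%OS = 100·exp(−πζ/√(1−ζ²)) = 0.498%.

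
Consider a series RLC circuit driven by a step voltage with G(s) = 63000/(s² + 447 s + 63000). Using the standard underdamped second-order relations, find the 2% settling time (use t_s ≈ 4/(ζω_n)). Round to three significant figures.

t_s ≈ 0.0179 s

Matching coefficients with s² + 2ζω_n s + ω_n² gives ω_n² = 63000 ⇒ ω_n = 251 rad/s, and ζ = 447/(2ω_n) = 0.890.
t_s ≈ 4/(ζω_n) = 4/(0.890·251) = 0.0179 s.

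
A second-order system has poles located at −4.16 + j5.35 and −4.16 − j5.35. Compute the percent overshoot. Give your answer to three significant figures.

%OS ≈ 8.69%

|pole| = ω_n = √(4.16² + 5.35²) = 6.78 rad/s; ζ = cos θ = σ/ω_n = 0.614.
Overshoot: exp(−π·0.614/√(1−0.614²)) = 0.0869, i.e. 8.69%.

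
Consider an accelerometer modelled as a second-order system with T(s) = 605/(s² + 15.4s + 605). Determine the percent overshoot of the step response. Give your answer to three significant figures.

ω_n = √605 = 24.6 rad/s; ζ = 15.4/(2·24.6) = 0.313.
Overshoot: exp(−π·0.313/√(1−0.313²)) = 0.355, i.e. 35.5%.

%OS ≈ 35.5%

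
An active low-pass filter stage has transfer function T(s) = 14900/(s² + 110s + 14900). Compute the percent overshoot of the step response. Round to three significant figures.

%OS ≈ 20.5%

ω_n = √14900 = 122 rad/s; ζ = 110/(2·122) = 0.451.
%OS = 100·exp(−πζ/√(1−ζ²)) = 20.5%.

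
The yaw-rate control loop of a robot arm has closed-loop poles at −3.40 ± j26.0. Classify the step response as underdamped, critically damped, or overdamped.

underdamped

Since the poles form a complex-conjugate pair with nonzero imaginary part, the response is underdamped.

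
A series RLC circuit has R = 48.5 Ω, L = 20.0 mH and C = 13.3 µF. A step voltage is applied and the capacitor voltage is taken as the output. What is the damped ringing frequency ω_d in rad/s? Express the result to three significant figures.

ω_d ≈ 1510 rad/s

For a series RLC circuit (capacitor voltage as output), ω_n = 1/√(LC) = 1/√(20.0 mH · 13.3 µF) = 1940 rad/s.
ζ = (R/2)·√(C/L) = (48.5/2)·√(13.3 µF/20.0 mH) = 0.625.
The damped frequency ω_d = ω_n√(1−ζ²) = 1510 rad/s.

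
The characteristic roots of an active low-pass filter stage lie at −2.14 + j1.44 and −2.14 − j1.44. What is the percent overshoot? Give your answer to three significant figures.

The poles are at −σ ± jω_d with σ = 2.14 and ω_d = 1.44, so ω_n = √(σ²+ω_d²) = 2.58 rad/s and ζ = σ/ω_n = 0.830.
%OS = 100 e^{−πζ/√(1−ζ²)} with ζ = 0.830 gives 0.938%.

%OS ≈ 0.938%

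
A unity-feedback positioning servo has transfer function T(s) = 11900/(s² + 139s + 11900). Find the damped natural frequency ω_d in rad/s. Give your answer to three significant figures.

ω_d ≈ 84.1 rad/s

Comparing the denominator to s² + 2ζω_n s + ω_n²: ω_n = √11900 = 109 rad/s, and 2ζω_n = 139 so ζ = 139/(2·109) = 0.637.
The damped frequency ω_d = ω_n√(1−ζ²) = 84.1 rad/s.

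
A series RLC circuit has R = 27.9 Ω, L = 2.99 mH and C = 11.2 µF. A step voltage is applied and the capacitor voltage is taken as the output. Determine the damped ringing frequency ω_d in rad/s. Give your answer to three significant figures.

For a series RLC circuit (capacitor voltage as output), ω_n = 1/√(LC) = 1/√(2.99 mH · 11.2 µF) = 5460 rad/s.
ζ = (R/2)·√(C/L) = (27.9/2)·√(11.2 µF/2.99 mH) = 0.854.
ω_d = ω_n√(1−ζ²) = 2850 rad/s.

ω_d ≈ 2850 rad/s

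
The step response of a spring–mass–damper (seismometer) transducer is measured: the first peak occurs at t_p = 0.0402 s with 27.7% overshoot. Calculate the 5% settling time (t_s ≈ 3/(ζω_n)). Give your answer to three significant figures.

t_s ≈ 0.0939 s

ζ from %OS: ζ = |ln 0.277|/√(π²+ln²0.277) = 0.378.
From t_p = π/ω_d, ω_d = π/0.0402 = 78.1 rad/s, so ω_n = ω_d/√(1−ζ²) = 84.4 rad/s.
t_s ≈ 3/(ζω_n) = 3/(0.378·84.4) = 0.0939 s.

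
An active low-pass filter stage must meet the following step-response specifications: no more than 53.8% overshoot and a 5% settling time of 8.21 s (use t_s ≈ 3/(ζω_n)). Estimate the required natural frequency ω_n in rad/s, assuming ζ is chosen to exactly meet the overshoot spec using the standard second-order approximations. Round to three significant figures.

Inverting the overshoot relation: ζ = |ln 0.538|/√(π² + ln²0.538) = 0.194.
Then ω_n = 3/(ζ t_s) = 3/(0.194 × 8.21) = 1.89 rad/s.

ω_n ≈ 1.89 rad/s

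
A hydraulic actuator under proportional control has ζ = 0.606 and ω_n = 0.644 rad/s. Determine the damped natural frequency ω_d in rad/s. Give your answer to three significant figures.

ω_d = ω_n√(1−ζ²) = 0.644·√0.633 = 0.512 rad/s.

ω_d ≈ 0.512 rad/s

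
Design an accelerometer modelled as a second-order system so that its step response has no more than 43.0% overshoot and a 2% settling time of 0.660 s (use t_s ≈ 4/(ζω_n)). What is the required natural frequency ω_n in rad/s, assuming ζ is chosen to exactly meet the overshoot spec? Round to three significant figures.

ω_n ≈ 23.4 rad/s

ζ = −ln(OS)/√(π² + (ln OS)²). With OS = 0.430, ln OS = −0.8440 and ζ = 0.8440/3.253 = 0.259.
From t_s ≈ 4/(ζω_n): ω_n = 4/(ζ·t_s) = 4/(0.259·0.660) = 23.4 rad/s.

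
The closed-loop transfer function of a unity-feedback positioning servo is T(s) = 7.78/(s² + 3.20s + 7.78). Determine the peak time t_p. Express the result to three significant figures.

Comparing the denominator to s² + 2ζω_n s + ω_n²: ω_n = √7.78 = 2.79 rad/s, and 2ζω_n = 3.20 so ζ = 3.20/(2·2.79) = 0.574.
ω_d = 2.79·√(1 − 0.574²) = 2.28 rad/s. Then t_p = π/ω_d = 1.38 s.

t_p ≈ 1.38 s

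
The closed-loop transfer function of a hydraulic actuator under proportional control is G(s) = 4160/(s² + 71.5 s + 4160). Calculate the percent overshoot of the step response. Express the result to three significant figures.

Matching coefficients with s² + 2ζω_n s + ω_n² gives ω_n² = 4160 ⇒ ω_n = 64.5 rad/s, and ζ = 71.5/(2ω_n) = 0.554.
Overshoot: exp(−π·0.554/√(1−0.554²)) = 0.123, i.e. 12.3%.

%OS ≈ 12.3%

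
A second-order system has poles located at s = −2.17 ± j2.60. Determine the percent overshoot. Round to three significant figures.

%OS ≈ 7.27%

|pole| = ω_n = √(2.17² + 2.60²) = 3.39 rad/s; ζ = cos θ = σ/ω_n = 0.641.
%OS = 100 e^{−πζ/√(1−ζ²)} with ζ = 0.641 gives 7.27%.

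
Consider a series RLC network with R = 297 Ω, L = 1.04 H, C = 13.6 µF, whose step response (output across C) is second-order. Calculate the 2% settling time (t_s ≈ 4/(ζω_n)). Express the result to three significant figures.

t_s ≈ 0.0280 s

For a series RLC circuit (capacitor voltage as output), ω_n = 1/√(LC) = 1/√(1.04 H · 13.6 µF) = 266 rad/s.
ζ = (R/2)·√(C/L) = (297/2)·√(13.6 µF/1.04 H) = 0.537.
t_s ≈ 4/(ζω_n) = 0.0280 s.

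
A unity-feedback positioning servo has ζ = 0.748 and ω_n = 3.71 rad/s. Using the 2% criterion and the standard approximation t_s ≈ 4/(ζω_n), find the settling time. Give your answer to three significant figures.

t_s ≈ 4/(ζω_n) = 4/(0.748 × 3.71) = 1.44 s.

t_s ≈ 1.44 s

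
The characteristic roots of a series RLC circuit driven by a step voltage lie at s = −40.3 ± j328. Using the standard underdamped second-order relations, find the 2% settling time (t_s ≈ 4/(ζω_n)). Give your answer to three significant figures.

t_s ≈ 0.0993 s

For poles at −σ ± jω_d, ζω_n = σ = 40.3, so t_s ≈ 4/σ = 0.0993 s.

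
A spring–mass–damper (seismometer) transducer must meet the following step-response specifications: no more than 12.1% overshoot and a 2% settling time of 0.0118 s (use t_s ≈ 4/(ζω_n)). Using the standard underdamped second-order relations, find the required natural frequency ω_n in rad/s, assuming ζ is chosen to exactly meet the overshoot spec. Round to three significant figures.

ω_n ≈ 608 rad/s

ζ = −ln(OS)/√(π² + (ln OS)²). With OS = 0.121, ln OS = −2.112 and ζ = 2.112/3.785 = 0.558.
From t_s ≈ 4/(ζω_n): ω_n = 4/(ζ·t_s) = 4/(0.558·0.0118) = 608 rad/s.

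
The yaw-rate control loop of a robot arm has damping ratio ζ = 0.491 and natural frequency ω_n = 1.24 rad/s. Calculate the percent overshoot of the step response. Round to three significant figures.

%OS ≈ 17.0%

For an underdamped second-order system, %OS = 100·exp(−πζ/√(1−ζ²)).
πζ/√(1−ζ²) = π·0.491/√(1−0.241) = 1.771, so %OS = 100·e^(−1.771) = 17.0%.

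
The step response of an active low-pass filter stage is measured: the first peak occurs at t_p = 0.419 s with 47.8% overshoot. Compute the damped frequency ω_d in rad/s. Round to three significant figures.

t_p = π/ω_d, so ω_d = π/0.419 = 7.50 rad/s.

ω_d ≈ 7.50 rad/s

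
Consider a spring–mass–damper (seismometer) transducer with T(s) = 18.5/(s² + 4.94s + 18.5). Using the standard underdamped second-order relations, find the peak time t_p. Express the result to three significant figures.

t_p ≈ 0.892 s

Comparing the denominator to s² + 2ζω_n s + ω_n²: ω_n = √18.5 = 4.30 rad/s, and 2ζω_n = 4.94 so ζ = 4.94/(2·4.30) = 0.574.
ω_d = ω_n√(1−ζ²) = 3.52 rad/s. Then t_p = π/ω_d = 0.892 s.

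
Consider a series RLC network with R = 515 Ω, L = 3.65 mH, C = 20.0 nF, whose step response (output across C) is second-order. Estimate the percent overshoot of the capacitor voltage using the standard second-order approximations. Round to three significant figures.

%OS ≈ 9.32%

For a series RLC circuit (capacitor voltage as output), ω_n = 1/√(LC) = 1/√(3.65 mH · 20.0 nF) = 117000 rad/s.
ζ = (R/2)·√(C/L) = (515/2)·√(20.0 nF/3.65 mH) = 0.603.
%OS = 100 e^{−πζ/√(1−ζ²)} with ζ = 0.603 gives 9.32%.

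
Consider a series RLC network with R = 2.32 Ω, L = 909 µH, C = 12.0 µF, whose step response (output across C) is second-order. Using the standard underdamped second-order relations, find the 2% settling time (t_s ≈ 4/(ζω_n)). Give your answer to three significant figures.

t_s ≈ 0.00313 s

For a series RLC circuit (capacitor voltage as output), ω_n = 1/√(LC) = 1/√(909 µH · 12.0 µF) = 9570 rad/s.
ζ = (R/2)·√(C/L) = (2.32/2)·√(12.0 µF/909 µH) = 0.133.
t_s ≈ 4/(ζω_n) = 0.00313 s.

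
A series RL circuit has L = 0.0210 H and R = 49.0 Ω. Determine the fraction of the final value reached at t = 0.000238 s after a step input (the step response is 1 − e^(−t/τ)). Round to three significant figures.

y/y_∞ ≈ 0.426

τ = L/R = 0.0210/49.0 = 0.000429 s.
y(t)/y_∞ = 1 − e^(−t/τ) = 1 − e^(−0.000238/0.000429) = 1 − e^(−0.555) = 0.426.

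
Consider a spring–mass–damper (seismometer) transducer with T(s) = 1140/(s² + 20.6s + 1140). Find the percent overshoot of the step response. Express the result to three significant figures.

Comparing the denominator to s² + 2ζω_n s + ω_n²: ω_n = √1140 = 33.8 rad/s, and 2ζω_n = 20.6 so ζ = 20.6/(2·33.8) = 0.305.
%OS = 100 e^{−πζ/√(1−ζ²)} with ζ = 0.305 gives 36.6%.

%OS ≈ 36.6%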